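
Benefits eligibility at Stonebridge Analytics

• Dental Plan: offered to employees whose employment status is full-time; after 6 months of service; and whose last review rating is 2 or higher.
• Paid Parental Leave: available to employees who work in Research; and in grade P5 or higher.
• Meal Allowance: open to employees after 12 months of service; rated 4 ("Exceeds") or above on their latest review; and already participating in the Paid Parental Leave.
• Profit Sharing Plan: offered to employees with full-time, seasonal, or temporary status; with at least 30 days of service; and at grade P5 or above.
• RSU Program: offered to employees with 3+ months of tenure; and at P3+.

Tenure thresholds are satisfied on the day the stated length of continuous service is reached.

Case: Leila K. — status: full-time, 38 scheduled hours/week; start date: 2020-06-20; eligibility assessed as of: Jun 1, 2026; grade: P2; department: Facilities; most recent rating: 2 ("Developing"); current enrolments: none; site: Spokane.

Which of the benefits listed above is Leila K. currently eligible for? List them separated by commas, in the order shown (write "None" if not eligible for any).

Service from 2020-06-20 to Jun 1, 2026: 2172 days.
Dental Plan — status full-time ✓; service 2172 days ≥ 6 months (≈180 days) ✓; rating 2 ≥ 2 ✓ → eligible.
Paid Parental Leave — dept Facilities ✗ → not eligible.
Meal Allowance — service 2172 days ≥ 12 months (≈360 days) ✓; rating 2 < 4 ✗ → not eligible.
Profit Sharing Plan — status full-time ✓; service 2172 days ≥ 30 days ✓; grade P2 < P5 ✗ → not eligible.
RSU Program — service 2172 days ≥ 3 months (≈90 days) ✓; grade P2 < P3 ✗ → not eligible.

Dental Plan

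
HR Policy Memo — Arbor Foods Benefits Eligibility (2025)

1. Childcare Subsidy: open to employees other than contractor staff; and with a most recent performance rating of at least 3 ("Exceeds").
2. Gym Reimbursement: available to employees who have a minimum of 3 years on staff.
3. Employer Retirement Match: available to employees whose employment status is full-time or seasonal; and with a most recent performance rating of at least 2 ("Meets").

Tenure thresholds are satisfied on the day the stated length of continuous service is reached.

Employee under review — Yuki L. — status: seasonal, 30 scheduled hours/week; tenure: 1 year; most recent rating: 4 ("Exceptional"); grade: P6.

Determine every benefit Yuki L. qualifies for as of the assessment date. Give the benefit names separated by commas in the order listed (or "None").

Childcare Subsidy, Employer Retirement Match

Childcare Subsidy — status seasonal ✓ (not excluded); rating 4 ≥ 3 ✓ → eligible.
Gym Reimbursement — service 1 year < 3 years ✗ → not eligible.
Employer Retirement Match — status seasonal ✓; rating 4 ≥ 2 ✓ → eligible.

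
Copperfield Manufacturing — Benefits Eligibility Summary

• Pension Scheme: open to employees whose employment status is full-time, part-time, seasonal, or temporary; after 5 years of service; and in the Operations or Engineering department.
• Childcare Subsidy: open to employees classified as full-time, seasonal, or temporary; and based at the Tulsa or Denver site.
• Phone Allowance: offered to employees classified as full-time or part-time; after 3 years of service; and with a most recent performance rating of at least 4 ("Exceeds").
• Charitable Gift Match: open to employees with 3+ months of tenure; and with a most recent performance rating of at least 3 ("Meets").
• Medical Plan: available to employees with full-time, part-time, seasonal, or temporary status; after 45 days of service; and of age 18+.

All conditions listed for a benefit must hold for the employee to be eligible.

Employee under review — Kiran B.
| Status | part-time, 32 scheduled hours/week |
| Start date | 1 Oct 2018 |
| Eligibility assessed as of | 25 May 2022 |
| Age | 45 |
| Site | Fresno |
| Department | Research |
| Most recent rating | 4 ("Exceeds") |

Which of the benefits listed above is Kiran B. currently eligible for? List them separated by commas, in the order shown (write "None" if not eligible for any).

Phone Allowance, Charitable Gift Match, Medical Plan

Service from 1 Oct 2018 to 25 May 2022: 1332 days.
Pension Scheme — status part-time ✓; service 1332 days < 5 years (≈1825 days) ✗ → not eligible.
Childcare Subsidy — status part-time ✗ (requires full-time, seasonal, or temporary) → not eligible.
Phone Allowance — status part-time ✓; service 1332 days ≥ 3 years (≈1095 days) ✓; rating 4 ≥ 4 ✓ → eligible.
Charitable Gift Match — service 1332 days ≥ 3 months (≈90 days) ✓; rating 4 ≥ 3 ✓ → eligible.
Medical Plan — status part-time ✓; service 1332 days ≥ 45 days ✓; age 45 ≥ 18 ✓ → eligible.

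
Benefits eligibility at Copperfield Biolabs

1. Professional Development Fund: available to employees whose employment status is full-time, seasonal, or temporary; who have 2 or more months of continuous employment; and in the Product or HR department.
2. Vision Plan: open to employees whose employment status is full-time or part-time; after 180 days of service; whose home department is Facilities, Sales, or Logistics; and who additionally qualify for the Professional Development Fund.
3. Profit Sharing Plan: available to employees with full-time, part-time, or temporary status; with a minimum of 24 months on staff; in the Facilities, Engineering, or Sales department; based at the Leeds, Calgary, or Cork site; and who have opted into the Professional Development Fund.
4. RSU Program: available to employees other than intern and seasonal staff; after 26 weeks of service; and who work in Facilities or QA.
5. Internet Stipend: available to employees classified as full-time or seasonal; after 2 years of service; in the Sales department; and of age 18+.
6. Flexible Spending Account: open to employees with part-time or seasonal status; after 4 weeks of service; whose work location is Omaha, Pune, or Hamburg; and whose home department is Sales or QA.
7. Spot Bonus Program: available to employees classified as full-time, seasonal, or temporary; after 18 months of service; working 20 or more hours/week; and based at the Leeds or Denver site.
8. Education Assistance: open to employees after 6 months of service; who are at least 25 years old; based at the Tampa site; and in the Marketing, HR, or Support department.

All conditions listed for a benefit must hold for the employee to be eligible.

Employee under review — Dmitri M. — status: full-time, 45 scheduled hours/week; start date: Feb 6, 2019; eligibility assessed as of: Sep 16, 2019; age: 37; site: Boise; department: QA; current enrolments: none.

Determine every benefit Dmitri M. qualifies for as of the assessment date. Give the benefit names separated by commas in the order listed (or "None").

Service from Feb 6, 2019 to Sep 16, 2019: 222 days.
Professional Development Fund — status full-time ✓; service 222 days ≥ 2 months (≈60 days) ✓; dept QA ✗ → not eligible.
Vision Plan — status full-time ✓; service 222 days ≥ 180 days ✓; dept QA ✗ → not eligible.
Profit Sharing Plan — status full-time ✓; service 222 days < 24 months (≈720 days) ✗ → not eligible.
RSU Program — status full-time ✓ (not excluded); service 222 days ≥ 26 weeks (≈182 days) ✓; dept QA ✓ → eligible.
Internet Stipend — status full-time ✓; service 222 days < 2 years (≈730 days) ✗ → not eligible.
Flexible Spending Account — status full-time ✗ (requires part-time or seasonal) → not eligible.
Spot Bonus Program — status full-time ✓; service 222 days < 18 months (≈540 days) ✗ → not eligible.
Education Assistance — service 222 days ≥ 6 months (≈180 days) ✓; age 37 ≥ 25 ✓; site Boise ✗ (not Tampa) → not eligible.

RSU Program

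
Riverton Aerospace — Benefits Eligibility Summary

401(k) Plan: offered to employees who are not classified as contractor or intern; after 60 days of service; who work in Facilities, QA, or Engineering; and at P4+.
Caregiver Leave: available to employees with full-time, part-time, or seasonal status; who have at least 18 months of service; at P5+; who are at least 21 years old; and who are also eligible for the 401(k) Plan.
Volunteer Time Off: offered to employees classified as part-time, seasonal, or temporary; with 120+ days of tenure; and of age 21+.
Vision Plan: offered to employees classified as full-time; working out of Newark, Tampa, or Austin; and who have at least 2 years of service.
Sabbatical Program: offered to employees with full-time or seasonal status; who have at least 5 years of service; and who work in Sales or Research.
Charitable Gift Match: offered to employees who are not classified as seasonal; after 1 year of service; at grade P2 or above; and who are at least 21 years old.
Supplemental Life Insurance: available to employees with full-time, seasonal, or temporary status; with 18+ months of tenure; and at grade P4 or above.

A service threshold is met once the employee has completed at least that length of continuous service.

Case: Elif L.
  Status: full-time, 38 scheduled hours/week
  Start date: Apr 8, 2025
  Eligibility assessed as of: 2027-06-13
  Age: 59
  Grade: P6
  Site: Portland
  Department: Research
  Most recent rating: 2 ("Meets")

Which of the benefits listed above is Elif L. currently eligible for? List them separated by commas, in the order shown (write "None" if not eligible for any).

Charitable Gift Match, Supplemental Life Insurance

Service from Apr 8, 2025 to 2027-06-13: 796 days.
401(k) Plan — status full-time ✓ (not excluded); service 796 days ≥ 60 days ✓; dept Research ✗ → not eligible.
Caregiver Leave — status full-time ✓; service 796 days ≥ 18 months (≈540 days) ✓; grade P6 ≥ P5 ✓; age 59 ≥ 21 ✓; not eligible for 401(k) Plan ✗ → not eligible.
Volunteer Time Off — status full-time ✗ (requires part-time, seasonal, or temporary) → not eligible.
Vision Plan — status full-time ✓; site Portland ✗ (not Newark, Tampa, or Austin) → not eligible.
Sabbatical Program — status full-time ✓; service 796 days < 5 years (≈1825 days) ✗ → not eligible.
Charitable Gift Match — status full-time ✓ (not excluded); service 796 days ≥ 1 year (≈365 days) ✓; grade P6 ≥ P2 ✓; age 59 ≥ 21 ✓ → eligible.
Supplemental Life Insurance — status full-time ✓; service 796 days ≥ 18 months (≈540 days) ✓; grade P6 ≥ P4 ✓ → eligible.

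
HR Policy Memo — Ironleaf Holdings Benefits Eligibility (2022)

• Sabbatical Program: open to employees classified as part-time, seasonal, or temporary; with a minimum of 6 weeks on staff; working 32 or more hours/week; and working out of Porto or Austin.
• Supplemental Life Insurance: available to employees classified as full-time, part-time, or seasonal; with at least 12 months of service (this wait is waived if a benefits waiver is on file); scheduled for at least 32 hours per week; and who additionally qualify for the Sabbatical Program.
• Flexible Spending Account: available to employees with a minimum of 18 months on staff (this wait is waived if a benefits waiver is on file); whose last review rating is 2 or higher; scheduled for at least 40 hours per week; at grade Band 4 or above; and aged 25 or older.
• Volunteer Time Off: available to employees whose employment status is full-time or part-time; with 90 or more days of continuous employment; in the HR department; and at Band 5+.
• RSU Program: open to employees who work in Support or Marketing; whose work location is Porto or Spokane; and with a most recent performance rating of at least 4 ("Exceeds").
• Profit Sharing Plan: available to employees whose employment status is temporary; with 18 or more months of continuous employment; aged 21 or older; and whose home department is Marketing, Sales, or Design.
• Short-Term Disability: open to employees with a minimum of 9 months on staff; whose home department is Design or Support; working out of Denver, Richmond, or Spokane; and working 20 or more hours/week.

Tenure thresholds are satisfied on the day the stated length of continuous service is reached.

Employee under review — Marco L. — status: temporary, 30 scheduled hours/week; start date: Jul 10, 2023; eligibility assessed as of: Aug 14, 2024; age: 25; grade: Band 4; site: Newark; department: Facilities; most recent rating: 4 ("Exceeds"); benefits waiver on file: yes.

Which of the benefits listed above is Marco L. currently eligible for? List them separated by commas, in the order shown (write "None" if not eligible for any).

None

Service from Jul 10, 2023 to Aug 14, 2024: 401 days.
Sabbatical Program — status temporary ✓; service 401 days ≥ 6 weeks (≈42 days) ✓; 30 hrs/wk < 32 ✗ → not eligible.
Supplemental Life Insurance — status temporary ✗ (requires full-time, part-time, or seasonal) → not eligible.
Flexible Spending Account — benefits waiver on file ✓; rating 4 ≥ 2 ✓; 30 hrs/wk < 40 ✗ → not eligible.
Volunteer Time Off — status temporary ✗ (requires full-time or part-time) → not eligible.
RSU Program — dept Facilities ✗ → not eligible.
Profit Sharing Plan — status temporary ✓; service 401 days < 18 months (≈540 days) ✗ → not eligible.
Short-Term Disability — service 401 days ≥ 9 months (≈270 days) ✓; dept Facilities ✗ → not eligible.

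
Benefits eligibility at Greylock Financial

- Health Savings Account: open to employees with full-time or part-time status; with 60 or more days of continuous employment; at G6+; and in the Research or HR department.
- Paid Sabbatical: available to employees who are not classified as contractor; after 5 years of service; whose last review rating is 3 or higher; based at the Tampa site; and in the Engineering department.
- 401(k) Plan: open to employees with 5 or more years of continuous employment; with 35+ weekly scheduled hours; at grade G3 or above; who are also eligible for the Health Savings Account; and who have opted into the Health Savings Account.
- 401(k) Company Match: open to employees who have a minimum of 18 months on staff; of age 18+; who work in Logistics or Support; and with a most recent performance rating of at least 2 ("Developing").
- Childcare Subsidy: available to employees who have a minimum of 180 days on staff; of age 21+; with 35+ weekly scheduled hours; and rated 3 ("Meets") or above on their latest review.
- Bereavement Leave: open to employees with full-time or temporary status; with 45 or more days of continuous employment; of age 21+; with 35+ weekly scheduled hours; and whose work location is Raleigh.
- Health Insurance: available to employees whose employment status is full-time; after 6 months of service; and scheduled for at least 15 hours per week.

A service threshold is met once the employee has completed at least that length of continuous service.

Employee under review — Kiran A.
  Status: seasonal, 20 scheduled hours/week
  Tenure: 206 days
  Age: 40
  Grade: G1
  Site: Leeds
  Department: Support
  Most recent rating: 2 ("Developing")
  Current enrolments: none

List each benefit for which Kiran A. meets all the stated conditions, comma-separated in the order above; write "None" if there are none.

None

Health Savings Account — status seasonal ✗ (requires full-time or part-time) → not eligible.
Paid Sabbatical — status seasonal ✓ (not excluded); service 206 days < 5 years (≈1825 days) ✗ → not eligible.
401(k) Plan — service 206 days < 5 years (≈1825 days) ✗ → not eligible.
401(k) Company Match — service 206 days < 18 months (≈540 days) ✗ → not eligible.
Childcare Subsidy — service 206 days ≥ 180 days ✓; age 40 ≥ 21 ✓; 20 hrs/wk < 35 ✗ → not eligible.
Bereavement Leave — status seasonal ✗ (requires full-time or temporary) → not eligible.
Health Insurance — status seasonal ✗ (requires full-time) → not eligible.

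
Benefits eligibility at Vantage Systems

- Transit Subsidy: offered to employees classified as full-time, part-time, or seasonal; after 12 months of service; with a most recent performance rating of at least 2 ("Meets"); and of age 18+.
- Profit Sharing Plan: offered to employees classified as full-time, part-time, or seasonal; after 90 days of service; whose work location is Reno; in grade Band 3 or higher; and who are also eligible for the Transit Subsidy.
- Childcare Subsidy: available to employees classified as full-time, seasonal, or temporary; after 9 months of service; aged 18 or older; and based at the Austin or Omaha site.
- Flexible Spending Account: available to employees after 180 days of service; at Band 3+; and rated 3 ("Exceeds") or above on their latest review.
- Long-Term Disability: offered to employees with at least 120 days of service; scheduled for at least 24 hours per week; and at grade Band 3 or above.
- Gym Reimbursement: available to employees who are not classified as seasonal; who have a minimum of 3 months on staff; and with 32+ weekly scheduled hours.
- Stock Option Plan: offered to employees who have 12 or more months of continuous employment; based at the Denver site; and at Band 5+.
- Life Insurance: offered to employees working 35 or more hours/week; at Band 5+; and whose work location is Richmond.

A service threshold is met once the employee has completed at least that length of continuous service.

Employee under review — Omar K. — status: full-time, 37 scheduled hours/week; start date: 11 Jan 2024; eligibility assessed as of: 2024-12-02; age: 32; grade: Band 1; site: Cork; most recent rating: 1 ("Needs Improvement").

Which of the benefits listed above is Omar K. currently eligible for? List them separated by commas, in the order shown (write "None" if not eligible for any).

Gym Reimbursement

Service from 11 Jan 2024 to 2024-12-02: 326 days.
Transit Subsidy — status full-time ✓; service 326 days < 12 months (≈360 days) ✗ → not eligible.
Profit Sharing Plan — status full-time ✓; service 326 days ≥ 90 days ✓; site Cork ✗ (not Reno) → not eligible.
Childcare Subsidy — status full-time ✓; service 326 days ≥ 9 months (≈270 days) ✓; age 32 ≥ 18 ✓; site Cork ✗ (not Austin or Omaha) → not eligible.
Flexible Spending Account — service 326 days ≥ 180 days ✓; grade Band 1 < Band 3 ✗ → not eligible.
Long-Term Disability — service 326 days ≥ 120 days ✓; 37 hrs/wk ≥ 24 ✓; grade Band 1 < Band 3 ✗ → not eligible.
Gym Reimbursement — status full-time ✓ (not excluded); service 326 days ≥ 3 months (≈90 days) ✓; 37 hrs/wk ≥ 32 ✓ → eligible.
Stock Option Plan — service 326 days < 12 months (≈360 days) ✗ → not eligible.
Life Insurance — 37 hrs/wk ≥ 35 ✓; grade Band 1 < Band 5 ✗ → not eligible.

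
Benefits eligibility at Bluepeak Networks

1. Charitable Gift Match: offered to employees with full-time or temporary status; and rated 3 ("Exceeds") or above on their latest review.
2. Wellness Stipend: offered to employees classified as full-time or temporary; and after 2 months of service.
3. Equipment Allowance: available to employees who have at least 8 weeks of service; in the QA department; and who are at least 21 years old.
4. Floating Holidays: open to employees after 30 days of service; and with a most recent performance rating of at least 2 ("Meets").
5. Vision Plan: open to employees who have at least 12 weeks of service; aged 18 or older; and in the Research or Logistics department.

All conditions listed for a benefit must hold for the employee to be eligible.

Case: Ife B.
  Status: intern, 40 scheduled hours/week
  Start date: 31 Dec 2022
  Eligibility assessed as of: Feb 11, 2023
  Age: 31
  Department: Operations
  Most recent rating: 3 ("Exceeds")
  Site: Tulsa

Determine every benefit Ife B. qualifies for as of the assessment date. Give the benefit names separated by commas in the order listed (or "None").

Service from 31 Dec 2022 to Feb 11, 2023: 42 days.
Charitable Gift Match — status intern ✗ (requires full-time or temporary) → not eligible.
Wellness Stipend — status intern ✗ (requires full-time or temporary) → not eligible.
Equipment Allowance — service 42 days < 8 weeks (≈56 days) ✗ → not eligible.
Floating Holidays — service 42 days ≥ 30 days ✓; rating 3 ≥ 2 ✓ → eligible.
Vision Plan — service 42 days < 12 weeks (≈84 days) ✗ → not eligible.

Floating Holidays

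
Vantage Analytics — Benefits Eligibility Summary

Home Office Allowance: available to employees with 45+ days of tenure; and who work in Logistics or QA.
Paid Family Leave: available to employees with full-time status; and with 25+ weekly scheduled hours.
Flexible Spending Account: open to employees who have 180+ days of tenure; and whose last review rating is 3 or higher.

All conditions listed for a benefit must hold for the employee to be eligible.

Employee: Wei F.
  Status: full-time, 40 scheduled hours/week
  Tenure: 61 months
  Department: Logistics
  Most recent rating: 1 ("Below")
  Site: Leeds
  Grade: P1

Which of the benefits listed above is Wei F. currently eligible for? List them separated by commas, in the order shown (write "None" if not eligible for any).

Home Office Allowance, Paid Family Leave

Home Office Allowance — service 61 months ≥ 45 days ✓; dept Logistics ✓ → eligible.
Paid Family Leave — status full-time ✓; 40 hrs/wk ≥ 25 ✓ → eligible.
Flexible Spending Account — service 61 months ≥ 180 days ✓; rating 1 < 3 ✗ → not eligible.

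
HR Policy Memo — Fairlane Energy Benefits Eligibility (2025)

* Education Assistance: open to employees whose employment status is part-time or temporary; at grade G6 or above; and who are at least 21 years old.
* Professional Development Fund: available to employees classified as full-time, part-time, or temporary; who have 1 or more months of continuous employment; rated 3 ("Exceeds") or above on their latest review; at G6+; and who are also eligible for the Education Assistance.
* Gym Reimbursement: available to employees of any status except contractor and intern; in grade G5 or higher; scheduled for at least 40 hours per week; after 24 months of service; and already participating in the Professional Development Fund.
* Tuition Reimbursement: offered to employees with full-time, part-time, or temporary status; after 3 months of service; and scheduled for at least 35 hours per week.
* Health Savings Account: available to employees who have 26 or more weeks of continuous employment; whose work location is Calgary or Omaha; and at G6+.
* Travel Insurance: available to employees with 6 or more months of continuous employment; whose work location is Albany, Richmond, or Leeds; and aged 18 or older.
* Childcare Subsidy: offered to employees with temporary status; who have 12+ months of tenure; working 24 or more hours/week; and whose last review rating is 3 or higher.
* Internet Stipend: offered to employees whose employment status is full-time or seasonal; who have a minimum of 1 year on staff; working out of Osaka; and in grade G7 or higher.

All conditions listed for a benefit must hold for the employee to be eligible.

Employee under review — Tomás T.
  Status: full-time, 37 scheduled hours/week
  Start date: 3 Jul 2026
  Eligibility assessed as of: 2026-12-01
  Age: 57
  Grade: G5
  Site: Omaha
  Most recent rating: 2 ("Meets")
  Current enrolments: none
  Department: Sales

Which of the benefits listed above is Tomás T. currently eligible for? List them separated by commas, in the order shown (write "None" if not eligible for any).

Service from 3 Jul 2026 to 2026-12-01: 151 days.
Education Assistance — status full-time ✗ (requires part-time or temporary) → not eligible.
Professional Development Fund — status full-time ✓; service 151 days ≥ 1 month (≈30 days) ✓; rating 2 < 3 ✗ → not eligible.
Gym Reimbursement — status full-time ✓ (not excluded); grade G5 ≥ G5 ✓; 37 hrs/wk < 40 ✗ → not eligible.
Tuition Reimbursement — status full-time ✓; service 151 days ≥ 3 months (≈90 days) ✓; 37 hrs/wk ≥ 35 ✓ → eligible.
Health Savings Account — service 151 days < 26 weeks (≈182 days) ✗ → not eligible.
Travel Insurance — service 151 days < 6 months (≈180 days) ✗ → not eligible.
Childcare Subsidy — status full-time ✗ (requires temporary) → not eligible.
Internet Stipend — status full-time ✓; service 151 days < 1 year (≈365 days) ✗ → not eligible.

Tuition Reimbursement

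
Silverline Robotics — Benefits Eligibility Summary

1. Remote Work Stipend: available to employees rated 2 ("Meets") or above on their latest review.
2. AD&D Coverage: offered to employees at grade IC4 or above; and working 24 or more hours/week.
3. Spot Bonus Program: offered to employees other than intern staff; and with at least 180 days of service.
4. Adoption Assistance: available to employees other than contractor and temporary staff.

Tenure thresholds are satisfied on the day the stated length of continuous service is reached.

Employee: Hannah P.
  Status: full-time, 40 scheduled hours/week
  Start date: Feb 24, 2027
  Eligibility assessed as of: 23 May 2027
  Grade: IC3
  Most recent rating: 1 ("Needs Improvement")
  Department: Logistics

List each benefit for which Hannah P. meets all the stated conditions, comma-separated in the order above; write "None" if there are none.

Service from Feb 24, 2027 to 23 May 2027: 88 days.
Remote Work Stipend — rating 1 < 2 ✗ → not eligible.
AD&D Coverage — grade IC3 < IC4 ✗ → not eligible.
Spot Bonus Program — status full-time ✓ (not excluded); service 88 days < 180 days ✗ → not eligible.
Adoption Assistance — status full-time ✓ (not excluded) → eligible.

Adoption Assistance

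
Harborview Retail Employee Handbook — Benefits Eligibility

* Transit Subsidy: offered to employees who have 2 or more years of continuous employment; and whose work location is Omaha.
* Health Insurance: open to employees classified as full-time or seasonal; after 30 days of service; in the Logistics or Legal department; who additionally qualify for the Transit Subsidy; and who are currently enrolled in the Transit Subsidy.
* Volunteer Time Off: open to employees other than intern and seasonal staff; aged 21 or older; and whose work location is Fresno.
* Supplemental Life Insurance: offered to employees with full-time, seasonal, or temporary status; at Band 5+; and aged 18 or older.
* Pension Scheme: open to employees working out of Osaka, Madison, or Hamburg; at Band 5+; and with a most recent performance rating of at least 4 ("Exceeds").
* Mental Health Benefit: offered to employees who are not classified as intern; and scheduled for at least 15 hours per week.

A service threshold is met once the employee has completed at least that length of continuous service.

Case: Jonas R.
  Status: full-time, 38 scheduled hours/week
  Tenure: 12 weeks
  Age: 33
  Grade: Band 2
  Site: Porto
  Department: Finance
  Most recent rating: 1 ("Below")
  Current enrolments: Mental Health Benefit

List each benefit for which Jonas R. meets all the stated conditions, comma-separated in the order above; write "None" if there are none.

Transit Subsidy — service 12 weeks < 2 years (≈730 days) ✗ → not eligible.
Health Insurance — status full-time ✓; service 12 weeks ≥ 30 days ✓; dept Finance ✗ → not eligible.
Volunteer Time Off — status full-time ✓ (not excluded); age 33 ≥ 21 ✓; site Porto ✗ (not Fresno) → not eligible.
Supplemental Life Insurance — status full-time ✓; grade Band 2 < Band 5 ✗ → not eligible.
Pension Scheme — site Porto ✗ (not Osaka, Madison, or Hamburg) → not eligible.
Mental Health Benefit — status full-time ✓ (not excluded); 38 hrs/wk ≥ 15 ✓ → eligible.

Mental Health Benefit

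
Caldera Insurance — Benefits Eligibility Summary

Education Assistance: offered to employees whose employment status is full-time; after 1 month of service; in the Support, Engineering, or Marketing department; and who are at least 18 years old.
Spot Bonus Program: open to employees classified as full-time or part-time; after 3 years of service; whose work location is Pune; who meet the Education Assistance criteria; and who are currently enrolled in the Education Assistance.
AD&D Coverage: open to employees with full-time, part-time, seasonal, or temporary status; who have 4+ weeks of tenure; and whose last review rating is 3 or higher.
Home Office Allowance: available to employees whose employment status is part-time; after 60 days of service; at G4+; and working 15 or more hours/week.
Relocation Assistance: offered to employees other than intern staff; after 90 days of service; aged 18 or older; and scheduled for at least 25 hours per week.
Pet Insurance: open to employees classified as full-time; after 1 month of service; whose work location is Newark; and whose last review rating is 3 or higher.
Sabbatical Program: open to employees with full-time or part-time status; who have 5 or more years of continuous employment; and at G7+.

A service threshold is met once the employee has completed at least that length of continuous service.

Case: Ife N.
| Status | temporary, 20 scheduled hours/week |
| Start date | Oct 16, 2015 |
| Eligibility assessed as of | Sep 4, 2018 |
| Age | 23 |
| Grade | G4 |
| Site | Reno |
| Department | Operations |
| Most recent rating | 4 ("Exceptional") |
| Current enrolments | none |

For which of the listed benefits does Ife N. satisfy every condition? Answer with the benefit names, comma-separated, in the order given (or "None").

AD&D Coverage

Service from Oct 16, 2015 to Sep 4, 2018: 1054 days.
Education Assistance — status temporary ✗ (requires full-time) → not eligible.
Spot Bonus Program — status temporary ✗ (requires full-time or part-time) → not eligible.
AD&D Coverage — status temporary ✓; service 1054 days ≥ 4 weeks (≈28 days) ✓; rating 4 ≥ 3 ✓ → eligible.
Home Office Allowance — status temporary ✗ (requires part-time) → not eligible.
Relocation Assistance — status temporary ✓ (not excluded); service 1054 days ≥ 90 days ✓; age 23 ≥ 18 ✓; 20 hrs/wk < 25 ✗ → not eligible.
Pet Insurance — status temporary ✗ (requires full-time) → not eligible.
Sabbatical Program — status temporary ✗ (requires full-time or part-time) → not eligible.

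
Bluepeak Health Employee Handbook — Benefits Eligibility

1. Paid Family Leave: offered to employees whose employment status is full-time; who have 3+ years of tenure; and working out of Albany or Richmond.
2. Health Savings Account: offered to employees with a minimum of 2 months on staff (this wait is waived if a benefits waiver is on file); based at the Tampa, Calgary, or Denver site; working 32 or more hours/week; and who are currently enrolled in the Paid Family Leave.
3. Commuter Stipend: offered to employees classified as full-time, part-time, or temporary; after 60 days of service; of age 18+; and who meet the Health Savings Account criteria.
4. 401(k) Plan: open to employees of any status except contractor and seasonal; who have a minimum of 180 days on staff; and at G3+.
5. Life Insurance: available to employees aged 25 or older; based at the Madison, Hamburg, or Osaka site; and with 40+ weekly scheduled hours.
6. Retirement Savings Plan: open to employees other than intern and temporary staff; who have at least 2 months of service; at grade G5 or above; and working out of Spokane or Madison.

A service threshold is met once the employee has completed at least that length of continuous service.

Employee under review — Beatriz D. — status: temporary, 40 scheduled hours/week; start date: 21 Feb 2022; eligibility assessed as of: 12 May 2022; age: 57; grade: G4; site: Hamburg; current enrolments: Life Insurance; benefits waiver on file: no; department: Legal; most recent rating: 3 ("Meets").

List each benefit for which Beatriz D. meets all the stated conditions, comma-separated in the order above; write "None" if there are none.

Service from 21 Feb 2022 to 12 May 2022: 80 days.
Paid Family Leave — status temporary ✗ (requires full-time) → not eligible.
Health Savings Account — no waiver, service 80 days ≥ 2 months (≈60 days) ✓; site Hamburg ✗ (not Tampa, Calgary, or Denver) → not eligible.
Commuter Stipend — status temporary ✓; service 80 days ≥ 60 days ✓; age 57 ≥ 18 ✓; not eligible for Health Savings Account ✗ → not eligible.
401(k) Plan — status temporary ✓ (not excluded); service 80 days < 180 days ✗ → not eligible.
Life Insurance — age 57 ≥ 25 ✓; site Hamburg ✓; 40 hrs/wk ≥ 40 ✓ → eligible.
Retirement Savings Plan — status temporary ✗ (excluded) → not eligible.

Life Insurance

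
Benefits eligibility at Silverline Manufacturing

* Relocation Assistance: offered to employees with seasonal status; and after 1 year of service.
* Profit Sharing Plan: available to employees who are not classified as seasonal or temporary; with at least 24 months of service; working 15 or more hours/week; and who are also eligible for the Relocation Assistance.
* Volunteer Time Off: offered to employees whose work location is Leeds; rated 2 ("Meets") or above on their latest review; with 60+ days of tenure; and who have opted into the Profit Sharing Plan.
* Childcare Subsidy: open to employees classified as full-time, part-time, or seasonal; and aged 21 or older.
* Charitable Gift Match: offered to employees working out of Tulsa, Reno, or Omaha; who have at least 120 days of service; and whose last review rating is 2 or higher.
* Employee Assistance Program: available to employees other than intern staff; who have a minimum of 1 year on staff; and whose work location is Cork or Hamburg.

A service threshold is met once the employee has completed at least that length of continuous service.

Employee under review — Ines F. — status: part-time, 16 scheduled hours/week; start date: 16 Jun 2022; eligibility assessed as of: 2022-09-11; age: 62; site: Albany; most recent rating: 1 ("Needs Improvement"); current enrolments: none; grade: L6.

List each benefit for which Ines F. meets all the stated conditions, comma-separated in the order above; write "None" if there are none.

Service from 16 Jun 2022 to 2022-09-11: 87 days.
Relocation Assistance — status part-time ✗ (requires seasonal) → not eligible.
Profit Sharing Plan — status part-time ✓ (not excluded); service 87 days < 24 months (≈720 days) ✗ → not eligible.
Volunteer Time Off — site Albany ✗ (not Leeds) → not eligible.
Childcare Subsidy — status part-time ✓; age 62 ≥ 21 ✓ → eligible.
Charitable Gift Match — site Albany ✗ (not Tulsa, Reno, or Omaha) → not eligible.
Employee Assistance Program — status part-time ✓ (not excluded); service 87 days < 1 year (≈365 days) ✗ → not eligible.

Childcare Subsidy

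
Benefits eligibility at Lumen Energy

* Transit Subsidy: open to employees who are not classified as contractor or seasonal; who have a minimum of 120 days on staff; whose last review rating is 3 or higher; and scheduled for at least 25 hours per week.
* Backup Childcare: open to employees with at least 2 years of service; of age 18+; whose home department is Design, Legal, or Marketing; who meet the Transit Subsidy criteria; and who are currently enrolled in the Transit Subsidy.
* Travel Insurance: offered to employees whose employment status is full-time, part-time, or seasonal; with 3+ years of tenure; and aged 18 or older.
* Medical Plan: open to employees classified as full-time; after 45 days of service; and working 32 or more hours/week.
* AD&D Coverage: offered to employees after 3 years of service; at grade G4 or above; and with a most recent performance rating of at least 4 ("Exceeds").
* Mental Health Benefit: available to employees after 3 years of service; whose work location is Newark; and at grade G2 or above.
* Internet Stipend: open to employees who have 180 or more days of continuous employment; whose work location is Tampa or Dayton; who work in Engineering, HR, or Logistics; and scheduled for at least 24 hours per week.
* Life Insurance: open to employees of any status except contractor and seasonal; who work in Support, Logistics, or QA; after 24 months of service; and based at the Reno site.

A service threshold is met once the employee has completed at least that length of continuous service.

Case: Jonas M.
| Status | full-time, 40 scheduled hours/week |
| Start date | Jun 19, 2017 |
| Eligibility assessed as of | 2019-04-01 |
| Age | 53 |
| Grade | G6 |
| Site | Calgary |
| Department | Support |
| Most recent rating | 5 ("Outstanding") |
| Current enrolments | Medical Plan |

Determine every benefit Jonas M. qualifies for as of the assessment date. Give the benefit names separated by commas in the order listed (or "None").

Service from Jun 19, 2017 to 2019-04-01: 651 days.
Transit Subsidy — status full-time ✓ (not excluded); service 651 days ≥ 120 days ✓; rating 5 ≥ 3 ✓; 40 hrs/wk ≥ 25 ✓ → eligible.
Backup Childcare — service 651 days < 2 years (≈730 days) ✗ → not eligible.
Travel Insurance — status full-time ✓; service 651 days < 3 years (≈1095 days) ✗ → not eligible.
Medical Plan — status full-time ✓; service 651 days ≥ 45 days ✓; 40 hrs/wk ≥ 32 ✓ → eligible.
AD&D Coverage — service 651 days < 3 years (≈1095 days) ✗ → not eligible.
Mental Health Benefit — service 651 days < 3 years (≈1095 days) ✗ → not eligible.
Internet Stipend — service 651 days ≥ 180 days ✓; site Calgary ✗ (not Tampa or Dayton) → not eligible.
Life Insurance — status full-time ✓ (not excluded); dept Support ✓; service 651 days < 24 months (≈720 days) ✗ → not eligible.

Transit Subsidy, Medical Plan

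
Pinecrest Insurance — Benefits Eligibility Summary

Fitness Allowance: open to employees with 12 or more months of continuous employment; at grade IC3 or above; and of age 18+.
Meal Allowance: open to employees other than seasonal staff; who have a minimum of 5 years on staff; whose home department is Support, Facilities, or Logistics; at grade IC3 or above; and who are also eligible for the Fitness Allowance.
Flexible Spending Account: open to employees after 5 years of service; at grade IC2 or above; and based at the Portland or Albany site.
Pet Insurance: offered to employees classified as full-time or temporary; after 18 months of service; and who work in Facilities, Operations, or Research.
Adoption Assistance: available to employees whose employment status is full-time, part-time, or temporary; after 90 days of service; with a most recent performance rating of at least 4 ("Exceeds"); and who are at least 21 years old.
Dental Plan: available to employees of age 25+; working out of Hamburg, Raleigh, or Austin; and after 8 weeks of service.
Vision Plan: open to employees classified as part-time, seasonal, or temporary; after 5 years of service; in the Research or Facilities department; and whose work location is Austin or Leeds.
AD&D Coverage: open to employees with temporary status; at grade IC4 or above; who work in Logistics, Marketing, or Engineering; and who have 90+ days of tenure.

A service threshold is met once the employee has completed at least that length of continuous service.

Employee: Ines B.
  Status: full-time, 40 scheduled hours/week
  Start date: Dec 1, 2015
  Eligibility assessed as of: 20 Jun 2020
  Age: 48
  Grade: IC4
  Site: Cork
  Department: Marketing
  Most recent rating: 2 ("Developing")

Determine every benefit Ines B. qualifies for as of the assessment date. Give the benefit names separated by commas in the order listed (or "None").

Service from Dec 1, 2015 to 20 Jun 2020: 1663 days.
Fitness Allowance — service 1663 days ≥ 12 months (≈360 days) ✓; grade IC4 ≥ IC3 ✓; age 48 ≥ 18 ✓ → eligible.
Meal Allowance — status full-time ✓ (not excluded); service 1663 days < 5 years (≈1825 days) ✗ → not eligible.
Flexible Spending Account — service 1663 days < 5 years (≈1825 days) ✗ → not eligible.
Pet Insurance — status full-time ✓; service 1663 days ≥ 18 months (≈540 days) ✓; dept Marketing ✗ → not eligible.
Adoption Assistance — status full-time ✓; service 1663 days ≥ 90 days ✓; rating 2 < 4 ✗ → not eligible.
Dental Plan — age 48 ≥ 25 ✓; site Cork ✗ (not Hamburg, Raleigh, or Austin) → not eligible.
Vision Plan — status full-time ✗ (requires part-time, seasonal, or temporary) → not eligible.
AD&D Coverage — status full-time ✗ (requires temporary) → not eligible.

Fitness Allowance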